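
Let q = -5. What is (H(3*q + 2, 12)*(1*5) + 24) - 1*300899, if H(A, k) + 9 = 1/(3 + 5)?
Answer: -2407355/8 ≈ -3.0092e+5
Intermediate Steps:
H(A, k) = -71/8 (H(A, k) = -9 + 1/(3 + 5) = -9 + 1/8 = -71/8)
(H(3*q + 2, 12)*(1*5) + 24) - 1*300899 = (-71*5/8 + 24) - 1*300899 = (-71/8*5 + 24) - 300899 = (-355/8 + 24) - 300899 = -163/8 - 300899 = -2407355/8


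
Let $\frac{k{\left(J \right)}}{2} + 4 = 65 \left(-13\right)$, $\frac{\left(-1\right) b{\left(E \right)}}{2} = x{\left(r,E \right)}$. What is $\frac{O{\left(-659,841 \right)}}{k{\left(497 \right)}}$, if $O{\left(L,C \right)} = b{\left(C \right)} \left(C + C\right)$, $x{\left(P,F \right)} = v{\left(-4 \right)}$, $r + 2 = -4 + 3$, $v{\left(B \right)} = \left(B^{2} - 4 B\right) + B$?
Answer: $\frac{47096}{849} \approx 55.472$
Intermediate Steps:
$v{\left(B \right)} = B^{2} - 3 B$
$r = -3$ ($r = -2 + \left(-4 + 3\right) = -2 - 1 = -3$)
$x{\left(P,F \right)} = 28$ ($x{\left(P,F \right)} = - 4 \left(-3 - 4\right) = \left(-4\right) \left(-7\right) = 28$)
$b{\left(E \right)} = -56$ ($b{\left(E \right)} = \left(-2\right) 28 = -56$)
$O{\left(L,C \right)} = - 112 C$ ($O{\left(L,C \right)} = - 56 \left(C + C\right) = - 56 \cdot 2 C = - 112 C$)
$k{\left(J \right)} = -1698$ ($k{\left(J \right)} = -8 + 2 \cdot 65 \left(-13\right) = -8 + 2 \left(-845\right) = -8 - 1690 = -1698$)
$\frac{O{\left(-659,841 \right)}}{k{\left(497 \right)}} = \frac{\left(-112\right) 841}{-1698} = \left(-94192\right) \left(- \frac{1}{1698}\right) = \frac{47096}{849}$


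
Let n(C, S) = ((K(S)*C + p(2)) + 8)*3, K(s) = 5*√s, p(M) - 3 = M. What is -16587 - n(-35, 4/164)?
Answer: -16626 + 525*√41/41 ≈ -16544.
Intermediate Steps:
p(M) = 3 + M
n(C, S) = 39 + 15*C*√S (n(C, S) = (((5*√S)*C + (3 + 2)) + 8)*3 = ((5*C*√S + 5) + 8)*3 = ((5 + 5*C*√S) + 8)*3 = (13 + 5*C*√S)*3 = 39 + 15*C*√S)
-16587 - n(-35, 4/164) = -16587 - (39 + 15*(-35)*√(4/164)) = -16587 - (39 + 15*(-35)*√(4*(1/164))) = -16587 - (39 + 15*(-35)*√(1/41)) = -16587 - (39 + 15*(-35)*(√41/41)) = -16587 - (39 - 525*√41/41) = -16587 + (-39 + 525*√41/41) = -16626 + 525*√41/41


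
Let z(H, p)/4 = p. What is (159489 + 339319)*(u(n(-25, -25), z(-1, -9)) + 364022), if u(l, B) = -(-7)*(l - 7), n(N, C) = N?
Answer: 181465352784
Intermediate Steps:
z(H, p) = 4*p
u(l, B) = -49 + 7*l (u(l, B) = -(-7)*(-7 + l) = -(49 - 7*l) = -49 + 7*l)
(159489 + 339319)*(u(n(-25, -25), z(-1, -9)) + 364022) = (159489 + 339319)*((-49 + 7*(-25)) + 364022) = 498808*((-49 - 175) + 364022) = 498808*(-224 + 364022) = 498808*363798 = 181465352784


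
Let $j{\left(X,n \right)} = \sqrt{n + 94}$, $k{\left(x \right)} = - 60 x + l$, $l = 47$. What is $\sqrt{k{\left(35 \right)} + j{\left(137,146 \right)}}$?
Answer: $\sqrt{-2053 + 4 \sqrt{15}} \approx 45.139 i$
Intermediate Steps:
$k{\left(x \right)} = 47 - 60 x$ ($k{\left(x \right)} = - 60 x + 47 = 47 - 60 x$)
$j{\left(X,n \right)} = \sqrt{94 + n}$
$\sqrt{k{\left(35 \right)} + j{\left(137,146 \right)}} = \sqrt{\left(47 - 2100\right) + \sqrt{94 + 146}} = \sqrt{\left(47 - 2100\right) + \sqrt{240}} = \sqrt{-2053 + 4 \sqrt{15}}$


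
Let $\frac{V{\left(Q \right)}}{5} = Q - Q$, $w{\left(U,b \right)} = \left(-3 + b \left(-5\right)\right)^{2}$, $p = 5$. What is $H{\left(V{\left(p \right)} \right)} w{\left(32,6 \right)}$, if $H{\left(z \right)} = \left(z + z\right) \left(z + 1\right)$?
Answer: $0$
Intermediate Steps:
$w{\left(U,b \right)} = \left(-3 - 5 b\right)^{2}$
$V{\left(Q \right)} = 0$ ($V{\left(Q \right)} = 5 \left(Q - Q\right) = 5 \cdot 0 = 0$)
$H{\left(z \right)} = 2 z \left(1 + z\right)$
$H{\left(V{\left(p \right)} \right)} w{\left(32,6 \right)} = 2 \cdot 0 \left(1 + 0\right) \left(3 + 5 \cdot 6\right)^{2} = 2 \cdot 0 \cdot 1 \left(3 + 30\right)^{2} = 0 \cdot 33^{2} = 0 \cdot 1089 = 0$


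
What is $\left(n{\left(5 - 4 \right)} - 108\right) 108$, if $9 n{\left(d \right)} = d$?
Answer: $-11652$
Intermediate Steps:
$n{\left(d \right)} = \frac{d}{9}$
$\left(n{\left(5 - 4 \right)} - 108\right) 108 = \left(\frac{5 - 4}{9} - 108\right) 108 = \left(\frac{1}{9} \cdot 1 - 108\right) 108 = \left(\frac{1}{9} - 108\right) 108 = \left(- \frac{971}{9}\right) 108 = -11652$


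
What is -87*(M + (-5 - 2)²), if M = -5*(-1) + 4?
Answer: -5046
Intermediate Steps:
M = 9 (M = 5 + 4 = 9)
-87*(M + (-5 - 2)²) = -87*(9 + (-5 - 2)²) = -87*(9 + (-7)²) = -87*(9 + 49) = -87*58 = -5046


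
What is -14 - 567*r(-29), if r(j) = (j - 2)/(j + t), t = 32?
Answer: 5845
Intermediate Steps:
r(j) = (-2 + j)/(32 + j) (r(j) = (j - 2)/(j + 32) = (-2 + j)/(32 + j))
-14 - 567*r(-29) = -14 - 567*(-2 - 29)/(32 - 29) = -14 - 567*(-31)/3 = -14 - 189*(-31) = -14 - 567*(-31/3) = -14 + 5859 = 5845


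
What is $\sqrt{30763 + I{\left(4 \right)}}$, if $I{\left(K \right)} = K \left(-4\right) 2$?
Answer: $\sqrt{30731} \approx 175.3$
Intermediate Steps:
$I{\left(K \right)} = - 8 K$ ($I{\left(K \right)} = - 4 K 2 = - 8 K$)
$\sqrt{30763 + I{\left(4 \right)}} = \sqrt{30763 - 32} = \sqrt{30731}$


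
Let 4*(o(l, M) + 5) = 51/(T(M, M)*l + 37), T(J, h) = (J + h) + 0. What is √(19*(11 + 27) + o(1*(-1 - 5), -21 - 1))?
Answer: √259859019/602 ≈ 26.778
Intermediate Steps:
T(J, h) = J + h
o(l, M) = -5 + 51/(4*(37 + 2*M*l)) (o(l, M) = -5 + (51/((M + M)*l + 37))/4 = -5 + (51/((2*M)*l + 37))/4 = -5 + (51/(2*M*l + 37))/4 = -5 + (51/(37 + 2*M*l))/4 = -5 + 51/(4*(37 + 2*M*l)))
√(19*(11 + 27) + o(1*(-1 - 5), -21 - 1)) = √(19*(11 + 27) + (-689 - 40*(-21 - 1)*1*(-1 - 5))/(4*(37 + 2*(-21 - 1)*(1*(-1 - 5))))) = √(19*38 + (-689 - 40*(-22)*1*(-6))/(4*(37 + 2*(-22)*(1*(-6))))) = √(722 + (-689 - 40*(-22)*(-6))/(4*(37 + 2*(-22)*(-6)))) = √(722 + (-689 - 5280)/(4*(37 + 264))) = √(722 + (¼)*(-5969)/301) = √(722 + (¼)*(1/301)*(-5969)) = √(722 - 5969/1204) = √(863319/1204) = √259859019/602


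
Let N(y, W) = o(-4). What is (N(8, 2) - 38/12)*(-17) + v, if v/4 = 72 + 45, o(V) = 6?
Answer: 2519/6 ≈ 419.83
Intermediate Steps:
N(y, W) = 6
v = 468 (v = 4*(72 + 45) = 4*117 = 468)
(N(8, 2) - 38/12)*(-17) + v = (6 - 38/12)*(-17) + 468 = (6 - 38*1/12)*(-17) + 468 = (6 - 19/6)*(-17) + 468 = (17/6)*(-17) + 468 = -289/6 + 468 = 2519/6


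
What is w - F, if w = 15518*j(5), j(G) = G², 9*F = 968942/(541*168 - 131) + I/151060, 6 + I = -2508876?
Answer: 23934183696138077/61693885890 ≈ 3.8795e+5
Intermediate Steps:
I = -2508882 (I = -6 - 2508876 = -2508882)
F = -40665112577/61693885890 (F = (968942/(541*168 - 131) - 2508882/151060)/9 = (968942/(90888 - 131) - 2508882*1/151060)/9 = (968942/90757 - 1254441/75530)/9 = (⅑)*(-40665112577/6854876210) = -40665112577/61693885890 ≈ -0.65914)
w = 387950 (w = 15518*5² = 15518*25 = 387950)
w - F = 387950 - 1*(-40665112577/61693885890) = 387950 + 40665112577/61693885890 = 23934183696138077/61693885890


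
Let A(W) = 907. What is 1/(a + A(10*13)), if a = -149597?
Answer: -1/148690 ≈ -6.7254e-6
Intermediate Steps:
1/(a + A(10*13)) = 1/(-149597 + 907) = 1/(-148690) = -1/148690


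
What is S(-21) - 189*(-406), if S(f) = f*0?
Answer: 76734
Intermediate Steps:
S(f) = 0
S(-21) - 189*(-406) = 0 - 189*(-406) = 0 + 76734 = 76734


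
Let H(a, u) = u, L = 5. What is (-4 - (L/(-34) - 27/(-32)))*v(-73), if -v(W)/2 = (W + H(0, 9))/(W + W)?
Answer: 70/17 ≈ 4.1176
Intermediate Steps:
v(W) = -(9 + W)/W (v(W) = -2*(W + 9)/(W + W) = -2*(9 + W)/(2*W) = -2*(9 + W)*1/(2*W) = -(9 + W)/W)
(-4 - (L/(-34) - 27/(-32)))*v(-73) = (-4 - (5/(-34) - 27/(-32)))*((-9 - 1*(-73))/(-73)) = (-4 - (5*(-1/34) - 27*(-1/32)))*(-(-9 + 73)/73) = (-4 - (-5/34 + 27/32))*(-1/73*64) = (-4 - 1*379/544)*(-64/73) = (-4 - 379/544)*(-64/73) = -2555/544*(-64/73) = 70/17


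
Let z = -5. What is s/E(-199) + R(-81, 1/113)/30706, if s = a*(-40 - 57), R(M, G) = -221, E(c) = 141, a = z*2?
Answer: 2288743/333042 ≈ 6.8722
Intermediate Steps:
a = -10 (a = -5*2 = -10)
s = 970 (s = -10*(-40 - 57) = -10*(-97) = 970)
s/E(-199) + R(-81, 1/113)/30706 = 970/141 - 221/30706 = 970*(1/141) - 221*1/30706 = 970/141 - 17/2362 = 2288743/333042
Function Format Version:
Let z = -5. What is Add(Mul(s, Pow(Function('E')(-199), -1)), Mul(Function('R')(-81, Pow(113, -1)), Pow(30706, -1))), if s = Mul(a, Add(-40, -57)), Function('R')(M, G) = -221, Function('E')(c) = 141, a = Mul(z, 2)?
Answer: Rational(2288743, 333042) ≈ 6.8722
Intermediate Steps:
a = -10 (a = Mul(-5, 2) = -10)
s = 970 (s = Mul(-10, Add(-40, -57)) = Mul(-10, -97) = 970)
Add(Mul(s, Pow(Function('E')(-199), -1)), Mul(Function('R')(-81, Pow(113, -1)), Pow(30706, -1))) = Add(Mul(970, Pow(141, -1)), Mul(-221, Pow(30706, -1))) = Add(Mul(970, Rational(1, 141)), Mul(-221, Rational(1, 30706))) = Add(Rational(970, 141), Rational(-17, 2362)) = Rational(2288743, 333042)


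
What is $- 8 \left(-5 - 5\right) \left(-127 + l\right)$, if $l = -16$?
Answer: $-11440$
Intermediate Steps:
$- 8 \left(-5 - 5\right) \left(-127 + l\right) = - 8 \left(-5 - 5\right) \left(-127 - 16\right) = \left(-8\right) \left(-10\right) \left(-143\right) = 80 \left(-143\right) = -11440$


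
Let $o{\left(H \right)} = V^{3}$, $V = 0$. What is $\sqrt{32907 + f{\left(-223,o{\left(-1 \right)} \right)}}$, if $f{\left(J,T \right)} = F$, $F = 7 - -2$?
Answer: $2 \sqrt{8229} \approx 181.43$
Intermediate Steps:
$F = 9$ ($F = 7 + 2 = 9$)
$o{\left(H \right)} = 0$ ($o{\left(H \right)} = 0^{3} = 0$)
$f{\left(J,T \right)} = 9$
$\sqrt{32907 + f{\left(-223,o{\left(-1 \right)} \right)}} = \sqrt{32907 + 9} = \sqrt{32916} = 2 \sqrt{8229}$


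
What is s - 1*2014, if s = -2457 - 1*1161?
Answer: -5632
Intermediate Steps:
s = -3618 (s = -2457 - 1161 = -3618)
s - 1*2014 = -3618 - 1*2014 = -3618 - 2014 = -5632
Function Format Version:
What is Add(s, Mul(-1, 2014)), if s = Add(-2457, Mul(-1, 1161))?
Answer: -5632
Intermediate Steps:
s = -3618 (s = Add(-2457, -1161) = -3618)
Add(s, Mul(-1, 2014)) = Add(-3618, Mul(-1, 2014)) = Add(-3618, -2014) = -5632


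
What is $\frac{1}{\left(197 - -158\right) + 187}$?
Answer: $\frac{1}{542} \approx 0.001845$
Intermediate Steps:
$\frac{1}{\left(197 - -158\right) + 187} = \frac{1}{\left(197 + 158\right) + 187} = \frac{1}{355 + 187} = \frac{1}{542}$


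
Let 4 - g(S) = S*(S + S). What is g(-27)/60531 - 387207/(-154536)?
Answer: 7737777191/3118072872 ≈ 2.4816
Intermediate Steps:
g(S) = 4 - 2*S² (g(S) = 4 - S*(S + S) = 4 - S*2*S = 4 - 2*S²)
g(-27)/60531 - 387207/(-154536) = (4 - 2*(-27)²)/60531 - 387207/(-154536) = (4 - 2*729)*(1/60531) - 387207*(-1/154536) = (4 - 1458)*(1/60531) + 129069/51512 = -1454*1/60531 + 129069/51512 = -1454/60531 + 129069/51512 = 7737777191/3118072872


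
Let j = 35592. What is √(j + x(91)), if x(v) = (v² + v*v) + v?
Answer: 9*√645 ≈ 228.57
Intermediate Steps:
x(v) = v + 2*v² (x(v) = (v² + v²) + v = 2*v² + v = v + 2*v²)
√(j + x(91)) = √(35592 + 91*(1 + 2*91)) = √(35592 + 91*(1 + 182)) = √(35592 + 91*183) = √(35592 + 16653) = √52245 = 9*√645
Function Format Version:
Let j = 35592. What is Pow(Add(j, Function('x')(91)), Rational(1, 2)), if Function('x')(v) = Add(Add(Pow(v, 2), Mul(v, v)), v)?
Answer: Mul(9, Pow(645, Rational(1, 2))) ≈ 228.57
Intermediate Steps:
Function('x')(v) = Add(v, Mul(2, Pow(v, 2))) (Function('x')(v) = Add(Add(Pow(v, 2), Pow(v, 2)), v) = Add(Mul(2, Pow(v, 2)), v) = Add(v, Mul(2, Pow(v, 2))))
Pow(Add(j, Function('x')(91)), Rational(1, 2)) = Pow(Add(35592, Mul(91, Add(1, Mul(2, 91)))), Rational(1, 2)) = Pow(Add(35592, Mul(91, Add(1, 182))), Rational(1, 2)) = Pow(Add(35592, Mul(91, 183)), Rational(1, 2)) = Pow(Add(35592, 16653), Rational(1, 2)) = Pow(52245, Rational(1, 2)) = Mul(9, Pow(645, Rational(1, 2)))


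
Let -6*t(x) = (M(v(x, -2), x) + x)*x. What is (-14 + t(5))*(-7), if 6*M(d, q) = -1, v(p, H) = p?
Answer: 4543/36 ≈ 126.19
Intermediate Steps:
M(d, q) = -1/6 (M(d, q) = (1/6)*(-1) = -1/6)
t(x) = -x*(-1/6 + x)/6 (t(x) = -(-1/6 + x)*x/6 = -x*(-1/6 + x)/6)
(-14 + t(5))*(-7) = (-14 + (1/36)*5*(1 - 6*5))*(-7) = (-14 + (1/36)*5*(1 - 30))*(-7) = (-14 + (1/36)*5*(-29))*(-7) = (-14 - 145/36)*(-7) = -649/36*(-7) = 4543/36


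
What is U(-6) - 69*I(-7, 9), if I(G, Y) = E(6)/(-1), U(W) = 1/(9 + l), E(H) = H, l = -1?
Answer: 3313/8 ≈ 414.13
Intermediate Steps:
U(W) = ⅛ (U(W) = 1/(9 - 1) = 1/8 = ⅛)
I(G, Y) = -6 (I(G, Y) = 6/(-1) = 6*(-1) = -6)
U(-6) - 69*I(-7, 9) = ⅛ - 69*(-6) = ⅛ + 414 = 3313/8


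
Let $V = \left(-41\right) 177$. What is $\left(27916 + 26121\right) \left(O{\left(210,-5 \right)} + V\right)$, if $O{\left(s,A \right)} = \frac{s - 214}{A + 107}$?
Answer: $- \frac{19999580033}{51} \approx -3.9215 \cdot 10^{8}$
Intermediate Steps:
$O{\left(s,A \right)} = \frac{-214 + s}{107 + A}$
$V = -7257$
$\left(27916 + 26121\right) \left(O{\left(210,-5 \right)} + V\right) = \left(27916 + 26121\right) \left(\frac{-214 + 210}{107 - 5} - 7257\right) = 54037 \left(\frac{1}{102} \left(-4\right) - 7257\right) = 54037 \left(- \frac{2}{51} - 7257\right) = 54037 \left(- \frac{370109}{51}\right) = - \frac{19999580033}{51}$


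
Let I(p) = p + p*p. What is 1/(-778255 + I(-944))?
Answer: 1/111937 ≈ 8.9336e-6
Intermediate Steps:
I(p) = p + p²
1/(-778255 + I(-944)) = 1/(-778255 - 944*(1 - 944)) = 1/(-778255 - 944*(-943)) = 1/(-778255 + 890192) = 1/111937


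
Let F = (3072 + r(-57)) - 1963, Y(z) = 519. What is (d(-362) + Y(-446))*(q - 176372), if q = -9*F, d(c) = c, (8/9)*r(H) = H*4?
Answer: -57789973/2 ≈ -2.8895e+7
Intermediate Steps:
r(H) = 9*H/2 (r(H) = 9*(H*4)/8 = 9*(4*H)/8 = 9*H/2)
F = 1705/2 (F = (3072 + (9/2)*(-57)) - 1963 = (3072 - 513/2) - 1963 = 5631/2 - 1963 = 1705/2 ≈ 852.50)
q = -15345/2 (q = -9*1705/2 = -15345/2 ≈ -7672.5)
(d(-362) + Y(-446))*(q - 176372) = (-362 + 519)*(-15345/2 - 176372) = 157*(-368089/2) = -57789973/2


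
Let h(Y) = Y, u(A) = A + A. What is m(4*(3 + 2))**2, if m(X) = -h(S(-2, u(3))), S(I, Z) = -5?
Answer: 25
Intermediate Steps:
u(A) = 2*A
m(X) = 5 (m(X) = -1*(-5) = 5)
m(4*(3 + 2))**2 = 5**2 = 25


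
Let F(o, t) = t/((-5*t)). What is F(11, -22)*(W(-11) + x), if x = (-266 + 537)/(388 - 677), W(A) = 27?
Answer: -7532/1445 ≈ -5.2125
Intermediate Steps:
F(o, t) = -1/5 (F(o, t) = t*(-1/(5*t)) = -1/5)
x = -271/289 (x = 271/(-289) = 271*(-1/289) = -271/289 ≈ -0.93772)
F(11, -22)*(W(-11) + x) = -(27 - 271/289)/5 = -1/5*7532/289 = -7532/1445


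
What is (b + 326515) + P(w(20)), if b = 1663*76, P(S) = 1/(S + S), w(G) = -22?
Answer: 19927731/44 ≈ 4.5290e+5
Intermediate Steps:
P(S) = 1/(2*S)
b = 126388
(b + 326515) + P(w(20)) = (126388 + 326515) + (½)/(-22) = 452903 + (½)*(-1/22) = 452903 - 1/44 = 19927731/44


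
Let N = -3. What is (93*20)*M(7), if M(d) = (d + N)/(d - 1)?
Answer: 1240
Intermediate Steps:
M(d) = (-3 + d)/(-1 + d) (M(d) = (d - 3)/(d - 1) = (-3 + d)/(-1 + d))
(93*20)*M(7) = (93*20)*((-3 + 7)/(-1 + 7)) = 1860*(4/6) = 1860*((⅙)*4) = 1860*(⅔) = 1240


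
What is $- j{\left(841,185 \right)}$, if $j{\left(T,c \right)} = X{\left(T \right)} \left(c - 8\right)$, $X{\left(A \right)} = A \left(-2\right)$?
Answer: $297714$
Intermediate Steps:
$X{\left(A \right)} = - 2 A$
$j{\left(T,c \right)} = - 2 T \left(-8 + c\right)$ ($j{\left(T,c \right)} = - 2 T \left(c - 8\right) = - 2 T \left(-8 + c\right)$)
$- j{\left(841,185 \right)} = - 2 \cdot 841 \left(8 - 185\right) = - 2 \cdot 841 \left(-177\right) = \left(-1\right) \left(-297714\right) = 297714$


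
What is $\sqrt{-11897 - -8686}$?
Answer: $13 i \sqrt{19} \approx 56.666 i$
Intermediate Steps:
$\sqrt{-11897 - -8686} = \sqrt{-11897 + \left(-9702 + 18388\right)} = \sqrt{-11897 + 8686} = \sqrt{-3211} = 13 i \sqrt{19}$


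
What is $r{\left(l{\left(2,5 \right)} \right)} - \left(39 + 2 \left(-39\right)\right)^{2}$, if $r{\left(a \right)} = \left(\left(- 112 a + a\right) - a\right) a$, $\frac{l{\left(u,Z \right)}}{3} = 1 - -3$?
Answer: $-17649$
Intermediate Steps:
$l{\left(u,Z \right)} = 12$ ($l{\left(u,Z \right)} = 3 \left(1 - -3\right) = 3 \left(1 + 3\right) = 3 \cdot 4 = 12$)
$r{\left(a \right)} = - 112 a^{2}$ ($r{\left(a \right)} = \left(- 111 a - a\right) a = - 112 a a = - 112 a^{2}$)
$r{\left(l{\left(2,5 \right)} \right)} - \left(39 + 2 \left(-39\right)\right)^{2} = - 112 \cdot 12^{2} - \left(39 + 2 \left(-39\right)\right)^{2} = \left(-112\right) 144 - \left(39 - 78\right)^{2} = -16128 - \left(-39\right)^{2} = -16128 - 1521 = -17649$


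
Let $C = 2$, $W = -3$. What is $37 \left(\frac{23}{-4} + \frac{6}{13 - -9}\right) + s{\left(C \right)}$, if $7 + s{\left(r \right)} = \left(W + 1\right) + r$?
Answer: $- \frac{9225}{44} \approx -209.66$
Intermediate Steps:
$s{\left(r \right)} = -9 + r$ ($s{\left(r \right)} = -7 + \left(\left(-3 + 1\right) + r\right) = -7 + \left(-2 + r\right) = -9 + r$)
$37 \left(\frac{23}{-4} + \frac{6}{13 - -9}\right) + s{\left(C \right)} = 37 \left(\frac{23}{-4} + \frac{6}{13 - -9}\right) + \left(-9 + 2\right) = 37 \left(23 \left(- \frac{1}{4}\right) + \frac{6}{13 + 9}\right) - 7 = 37 \left(- \frac{23}{4} + \frac{6}{22}\right) - 7 = 37 \left(- \frac{23}{4} + 6 \cdot \frac{1}{22}\right) - 7 = 37 \left(- \frac{23}{4} + \frac{3}{11}\right) - 7 = 37 \left(- \frac{241}{44}\right) - 7 = - \frac{8917}{44} - 7 = - \frac{9225}{44}$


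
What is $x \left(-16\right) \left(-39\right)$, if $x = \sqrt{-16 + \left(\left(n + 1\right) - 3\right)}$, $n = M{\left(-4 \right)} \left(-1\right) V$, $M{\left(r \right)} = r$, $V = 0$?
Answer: $1872 i \sqrt{2} \approx 2647.4 i$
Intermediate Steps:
$n = 0$ ($n = \left(-4\right) \left(-1\right) 0 = 4 \cdot 0 = 0$)
$x = 3 i \sqrt{2}$ ($x = \sqrt{-16 + \left(\left(0 + 1\right) - 3\right)} = \sqrt{-16 + \left(1 - 3\right)} = \sqrt{-16 - 2} = \sqrt{-18} = 3 i \sqrt{2} \approx 4.2426 i$)
$x \left(-16\right) \left(-39\right) = 3 i \sqrt{2} \left(-16\right) \left(-39\right) = - 48 i \sqrt{2} \left(-39\right) = 1872 i \sqrt{2}$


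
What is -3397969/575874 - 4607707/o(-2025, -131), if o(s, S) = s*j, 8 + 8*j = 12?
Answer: 588892937179/129571650 ≈ 4544.9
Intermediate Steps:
j = ½ (j = -1 + (⅛)*12 = -1 + 3/2 = ½ ≈ 0.50000)
o(s, S) = s/2 (o(s, S) = s*(½) = s/2)
-3397969/575874 - 4607707/o(-2025, -131) = -3397969/575874 - 4607707/((½)*(-2025)) = -3397969*1/575874 - 4607707/(-2025/2) = -3397969/575874 - 4607707*(-2/2025) = -3397969/575874 + 9215414/2025 = 588892937179/129571650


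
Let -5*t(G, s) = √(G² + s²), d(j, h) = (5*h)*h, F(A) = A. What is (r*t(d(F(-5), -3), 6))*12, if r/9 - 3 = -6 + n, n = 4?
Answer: -324*√229/5 ≈ -980.60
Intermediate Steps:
d(j, h) = 5*h²
r = 9 (r = 27 + 9*(-6 + 4) = 27 + 9*(-2) = 27 - 18 = 9)
t(G, s) = -√(G² + s²)/5
(r*t(d(F(-5), -3), 6))*12 = (9*(-√((5*(-3)²)² + 6²)/5))*12 = (9*(-√((5*9)² + 36)/5))*12 = (9*(-√(45² + 36)/5))*12 = (9*(-√(2025 + 36)/5))*12 = (9*(-3*√229/5))*12 = -27*√229/5*12 = -324*√229/5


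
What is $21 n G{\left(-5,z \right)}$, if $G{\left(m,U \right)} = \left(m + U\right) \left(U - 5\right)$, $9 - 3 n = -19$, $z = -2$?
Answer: $9604$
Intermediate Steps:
$n = \frac{28}{3}$ ($n = 3 - - \frac{19}{3} = 3 + \frac{19}{3} = \frac{28}{3} \approx 9.3333$)
$G{\left(m,U \right)} = \left(-5 + U\right) \left(U + m\right)$ ($G{\left(m,U \right)} = \left(U + m\right) \left(-5 + U\right) = \left(-5 + U\right) \left(U + m\right)$)
$21 n G{\left(-5,z \right)} = 21 \cdot \frac{28}{3} \left(\left(-2\right)^{2} - -10 - -25 - -10\right) = 196 \left(4 + 10 + 25 + 10\right) = 196 \cdot 49 = 9604$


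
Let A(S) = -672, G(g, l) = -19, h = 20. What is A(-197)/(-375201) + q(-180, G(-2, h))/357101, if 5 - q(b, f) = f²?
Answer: 35466772/44661550767 ≈ 0.00079412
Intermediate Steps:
q(b, f) = 5 - f²
A(-197)/(-375201) + q(-180, G(-2, h))/357101 = -672/(-375201) + (5 - 1*(-19)²)/357101 = -672*(-1/375201) + (5 - 1*361)*(1/357101) = 224/125067 + (5 - 361)*(1/357101) = 224/125067 - 356*1/357101 = 224/125067 - 356/357101 = 35466772/44661550767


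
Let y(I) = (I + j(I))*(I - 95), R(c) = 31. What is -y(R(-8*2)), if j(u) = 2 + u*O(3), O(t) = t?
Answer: 8064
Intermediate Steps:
j(u) = 2 + 3*u (j(u) = 2 + u*3 = 2 + 3*u)
y(I) = (-95 + I)*(2 + 4*I) (y(I) = (I + (2 + 3*I))*(I - 95) = (2 + 4*I)*(-95 + I) = (-95 + I)*(2 + 4*I))
-y(R(-8*2)) = -(-190 - 378*31 + 4*31**2) = -(-190 - 11718 + 4*961) = -(-190 - 11718 + 3844) = -1*(-8064) = 8064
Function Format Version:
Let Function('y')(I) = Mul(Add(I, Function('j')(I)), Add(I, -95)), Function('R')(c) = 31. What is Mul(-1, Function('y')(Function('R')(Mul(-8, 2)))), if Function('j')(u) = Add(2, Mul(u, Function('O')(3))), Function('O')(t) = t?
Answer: 8064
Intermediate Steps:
Function('j')(u) = Add(2, Mul(3, u)) (Function('j')(u) = Add(2, Mul(u, 3)) = Add(2, Mul(3, u)))
Function('y')(I) = Mul(Add(-95, I), Add(2, Mul(4, I))) (Function('y')(I) = Mul(Add(I, Add(2, Mul(3, I))), Add(I, -95)) = Mul(Add(2, Mul(4, I)), Add(-95, I)) = Mul(Add(-95, I), Add(2, Mul(4, I))))
Mul(-1, Function('y')(Function('R')(Mul(-8, 2)))) = Mul(-1, Add(-190, Mul(-378, 31), Mul(4, Pow(31, 2)))) = Mul(-1, Add(-190, -11718, Mul(4, 961))) = Mul(-1, Add(-190, -11718, 3844)) = Mul(-1, -8064) = 8064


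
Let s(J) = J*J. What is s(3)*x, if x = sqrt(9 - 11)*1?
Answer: 9*I*sqrt(2) ≈ 12.728*I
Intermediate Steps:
s(J) = J**2
x = I*sqrt(2) (x = sqrt(-2)*1 = (I*sqrt(2))*1 = I*sqrt(2) ≈ 1.4142*I)
s(3)*x = 3**2*(I*sqrt(2)) = 9*(I*sqrt(2)) = 9*I*sqrt(2)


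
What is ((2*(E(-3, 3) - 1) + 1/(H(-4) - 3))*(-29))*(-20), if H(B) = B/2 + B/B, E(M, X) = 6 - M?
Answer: 9135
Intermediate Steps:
H(B) = 1 + B/2 (H(B) = B*(1/2) + 1 = B/2 + 1 = 1 + B/2)
((2*(E(-3, 3) - 1) + 1/(H(-4) - 3))*(-29))*(-20) = ((2*((6 - 1*(-3)) - 1) + 1/((1 + (1/2)*(-4)) - 3))*(-29))*(-20) = ((2*((6 + 3) - 1) + 1/((1 - 2) - 3))*(-29))*(-20) = ((2*(9 - 1) + 1/(-1 - 3))*(-29))*(-20) = ((2*8 + 1/(-4))*(-29))*(-20) = ((16 - 1/4)*(-29))*(-20) = ((63/4)*(-29))*(-20) = -1827/4*(-20) = 9135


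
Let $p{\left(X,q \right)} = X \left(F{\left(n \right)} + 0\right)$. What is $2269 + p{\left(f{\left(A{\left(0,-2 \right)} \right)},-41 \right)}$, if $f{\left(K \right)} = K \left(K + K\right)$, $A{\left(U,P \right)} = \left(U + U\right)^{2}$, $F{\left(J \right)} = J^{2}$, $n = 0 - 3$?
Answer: $2269$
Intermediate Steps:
$n = -3$ ($n = 0 - 3 = -3$)
$A{\left(U,P \right)} = 4 U^{2}$ ($A{\left(U,P \right)} = \left(2 U\right)^{2} = 4 U^{2}$)
$f{\left(K \right)} = 2 K^{2}$ ($f{\left(K \right)} = K 2 K = 2 K^{2}$)
$p{\left(X,q \right)} = 9 X$ ($p{\left(X,q \right)} = X \left(\left(-3\right)^{2} + 0\right) = X \left(9 + 0\right) = X 9 = 9 X$)
$2269 + p{\left(f{\left(A{\left(0,-2 \right)} \right)},-41 \right)} = 2269 + 9 \cdot 2 \left(4 \cdot 0^{2}\right)^{2} = 2269 + 9 \cdot 2 \left(4 \cdot 0\right)^{2} = 2269 + 9 \cdot 2 \cdot 0^{2} = 2269 + 9 \cdot 2 \cdot 0 = 2269 + 9 \cdot 0 = 2269 + 0 = 2269$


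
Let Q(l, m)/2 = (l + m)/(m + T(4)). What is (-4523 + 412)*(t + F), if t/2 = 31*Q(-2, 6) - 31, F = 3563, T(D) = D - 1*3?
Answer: -102787333/7 ≈ -1.4684e+7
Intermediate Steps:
T(D) = -3 + D (T(D) = D - 3 = -3 + D)
Q(l, m) = 2*(l + m)/(1 + m) (Q(l, m) = 2*((l + m)/(m + (-3 + 4))) = 2*((l + m)/(m + 1)) = 2*((l + m)/(1 + m)) = 2*(l + m)/(1 + m))
t = 62/7 (t = 2*(31*(2*(-2 + 6)/(1 + 6)) - 31) = 2*(31*(2*4/7) - 31) = 2*(31*(2*(⅐)*4) - 31) = 2*(31*(8/7) - 31) = 2*(248/7 - 31) = 2*(31/7) = 62/7 ≈ 8.8571)
(-4523 + 412)*(t + F) = (-4523 + 412)*(62/7 + 3563) = -4111*25003/7 = -102787333/7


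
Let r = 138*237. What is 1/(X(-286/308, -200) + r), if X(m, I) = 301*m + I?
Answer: 2/64453 ≈ 3.1030e-5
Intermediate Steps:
X(m, I) = I + 301*m
r = 32706
1/(X(-286/308, -200) + r) = 1/((-200 + 301*(-286/308)) + 32706) = 1/((-200 + 301*(-286*1/308)) + 32706) = 1/((-200 + 301*(-13/14)) + 32706) = 1/((-200 - 559/2) + 32706) = 1/(-959/2 + 32706) = 1/(64453/2) = 2/64453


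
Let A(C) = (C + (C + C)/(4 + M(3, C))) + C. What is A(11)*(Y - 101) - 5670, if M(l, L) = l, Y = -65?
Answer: -68906/7 ≈ -9843.7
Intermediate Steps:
A(C) = 16*C/7 (A(C) = (C + (C + C)/(4 + 3)) + C = (C + (2*C)/7) + C = (C + (2*C)*(⅐)) + C = (C + 2*C/7) + C = 9*C/7 + C = 16*C/7)
A(11)*(Y - 101) - 5670 = ((16/7)*11)*(-65 - 101) - 5670 = (176/7)*(-166) - 5670 = -29216/7 - 5670 = -68906/7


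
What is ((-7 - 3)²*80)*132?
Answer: 1056000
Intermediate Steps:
((-7 - 3)²*80)*132 = ((-10)²*80)*132 = (100*80)*132 = 8000*132 = 1056000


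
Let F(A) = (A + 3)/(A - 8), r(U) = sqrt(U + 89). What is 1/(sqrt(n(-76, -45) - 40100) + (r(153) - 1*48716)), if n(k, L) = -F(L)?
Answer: 53/(-2581948 + 583*sqrt(2) + I*sqrt(112643126)) ≈ -2.0533e-5 - 8.4431e-8*I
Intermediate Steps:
r(U) = sqrt(89 + U)
F(A) = (3 + A)/(-8 + A)
n(k, L) = -(3 + L)/(-8 + L)
1/(sqrt(n(-76, -45) - 40100) + (r(153) - 1*48716)) = 1/(sqrt((-3 - 1*(-45))/(-8 - 45) - 40100) + (sqrt(89 + 153) - 1*48716)) = 1/(sqrt((-3 + 45)/(-53) - 40100) + (sqrt(242) - 48716)) = 1/(sqrt(-1/53*42 - 40100) + (11*sqrt(2) - 48716)) = 1/(sqrt(-42/53 - 40100) + (-48716 + 11*sqrt(2))) = 1/(sqrt(-2125342/53) + (-48716 + 11*sqrt(2))) = 1/(I*sqrt(112643126)/53 + (-48716 + 11*sqrt(2))) = 1/(-48716 + 11*sqrt(2) + I*sqrt(112643126)/53)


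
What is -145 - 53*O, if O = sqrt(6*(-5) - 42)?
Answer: -145 - 318*I*sqrt(2) ≈ -145.0 - 449.72*I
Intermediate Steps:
O = 6*I*sqrt(2) (O = sqrt(-30 - 42) = sqrt(-72) = 6*I*sqrt(2) ≈ 8.4853*I)
-145 - 53*O = -145 - 318*I*sqrt(2)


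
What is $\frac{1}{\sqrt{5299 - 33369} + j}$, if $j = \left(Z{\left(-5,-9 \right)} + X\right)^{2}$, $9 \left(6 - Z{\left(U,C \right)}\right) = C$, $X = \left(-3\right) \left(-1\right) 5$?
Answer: $\frac{242}{131163} - \frac{i \sqrt{28070}}{262326} \approx 0.001845 - 0.00063867 i$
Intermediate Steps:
$X = 15$ ($X = 3 \cdot 5 = 15$)
$Z{\left(U,C \right)} = 6 - \frac{C}{9}$
$j = 484$ ($j = \left(\left(6 - -1\right) + 15\right)^{2} = \left(\left(6 + 1\right) + 15\right)^{2} = \left(7 + 15\right)^{2} = 22^{2} = 484$)
$\frac{1}{\sqrt{5299 - 33369} + j} = \frac{1}{\sqrt{5299 - 33369} + 484} = \frac{1}{\sqrt{-28070} + 484} = \frac{1}{i \sqrt{28070} + 484} = \frac{1}{484 + i \sqrt{28070}}$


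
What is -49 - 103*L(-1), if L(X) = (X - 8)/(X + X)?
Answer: -1025/2 ≈ -512.50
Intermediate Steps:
L(X) = (-8 + X)/(2*X) (L(X) = (-8 + X)/((2*X)) = (-8 + X)*(1/(2*X)) = (-8 + X)/(2*X))
-49 - 103*L(-1) = -49 - 103*(-8 - 1)/(2*(-1)) = -49 - 103*(-1)*(-9)/2 = -49 - 103*9/2 = -49 - 927/2 = -1025/2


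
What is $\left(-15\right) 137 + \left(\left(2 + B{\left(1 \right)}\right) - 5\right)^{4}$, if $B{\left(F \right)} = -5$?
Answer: $2041$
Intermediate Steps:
$\left(-15\right) 137 + \left(\left(2 + B{\left(1 \right)}\right) - 5\right)^{4} = \left(-15\right) 137 + \left(\left(2 - 5\right) - 5\right)^{4} = -2055 + \left(-3 - 5\right)^{4} = -2055 + \left(-8\right)^{4} = -2055 + 4096 = 2041$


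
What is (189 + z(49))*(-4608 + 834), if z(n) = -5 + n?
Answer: -879342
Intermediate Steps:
(189 + z(49))*(-4608 + 834) = (189 + (-5 + 49))*(-4608 + 834) = (189 + 44)*(-3774) = 233*(-3774) = -879342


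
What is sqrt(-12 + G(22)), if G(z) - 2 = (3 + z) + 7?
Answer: sqrt(22) ≈ 4.6904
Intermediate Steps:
G(z) = 12 + z (G(z) = 2 + ((3 + z) + 7) = 2 + (10 + z) = 12 + z)
sqrt(-12 + G(22)) = sqrt(-12 + (12 + 22)) = sqrt(-12 + 34) = sqrt(22)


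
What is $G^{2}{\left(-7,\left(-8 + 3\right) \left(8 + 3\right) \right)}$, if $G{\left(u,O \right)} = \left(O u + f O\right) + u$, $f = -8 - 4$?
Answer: $1077444$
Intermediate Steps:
$f = -12$
$G{\left(u,O \right)} = u - 12 O + O u$ ($G{\left(u,O \right)} = \left(O u - 12 O\right) + u = \left(- 12 O + O u\right) + u = u - 12 O + O u$)
$G^{2}{\left(-7,\left(-8 + 3\right) \left(8 + 3\right) \right)} = \left(-7 - 12 \left(-8 + 3\right) \left(8 + 3\right) + \left(-8 + 3\right) \left(8 + 3\right) \left(-7\right)\right)^{2} = \left(-7 - 12 \left(\left(-5\right) 11\right) + \left(-5\right) 11 \left(-7\right)\right)^{2} = \left(-7 - -660 - -385\right)^{2} = \left(-7 + 660 + 385\right)^{2} = 1038^{2} = 1077444$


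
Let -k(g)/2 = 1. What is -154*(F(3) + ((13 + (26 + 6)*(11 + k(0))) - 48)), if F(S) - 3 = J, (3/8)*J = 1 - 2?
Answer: -117040/3 ≈ -39013.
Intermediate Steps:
J = -8/3 (J = 8*(1 - 2)/3 = (8/3)*(-1) = -8/3 ≈ -2.6667)
k(g) = -2 (k(g) = -2*1 = -2)
F(S) = 1/3 (F(S) = 3 - 8/3 = 1/3)
-154*(F(3) + ((13 + (26 + 6)*(11 + k(0))) - 48)) = -154*(1/3 + ((13 + (26 + 6)*(11 - 2)) - 48)) = -154*(1/3 + ((13 + 32*9) - 48)) = -154*(1/3 + ((13 + 288) - 48)) = -154*(1/3 + (301 - 48)) = -154*(1/3 + 253) = -154*760/3 = -117040/3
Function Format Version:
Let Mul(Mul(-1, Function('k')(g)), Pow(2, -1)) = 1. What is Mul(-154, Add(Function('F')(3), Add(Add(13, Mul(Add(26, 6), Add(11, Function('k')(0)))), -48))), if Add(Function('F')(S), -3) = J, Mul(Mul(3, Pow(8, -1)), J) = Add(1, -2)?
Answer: Rational(-117040, 3) ≈ -39013.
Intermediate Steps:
J = Rational(-8, 3) (J = Mul(Rational(8, 3), Add(1, -2)) = Mul(Rational(8, 3), -1) = Rational(-8, 3) ≈ -2.6667)
Function('k')(g) = -2 (Function('k')(g) = Mul(-2, 1) = -2)
Function('F')(S) = Rational(1, 3) (Function('F')(S) = Add(3, Rational(-8, 3)) = Rational(1, 3))
Mul(-154, Add(Function('F')(3), Add(Add(13, Mul(Add(26, 6), Add(11, Function('k')(0)))), -48))) = Mul(-154, Add(Rational(1, 3), Add(Add(13, Mul(Add(26, 6), Add(11, -2))), -48))) = Mul(-154, Add(Rational(1, 3), Add(Add(13, Mul(32, 9)), -48))) = Mul(-154, Add(Rational(1, 3), Add(Add(13, 288), -48))) = Mul(-154, Add(Rational(1, 3), Add(301, -48))) = Mul(-154, Add(Rational(1, 3), 253)) = Mul(-154, Rational(760, 3)) = Rational(-117040, 3)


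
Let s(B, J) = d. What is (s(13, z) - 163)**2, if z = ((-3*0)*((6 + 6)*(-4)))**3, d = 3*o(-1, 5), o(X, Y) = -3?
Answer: 29584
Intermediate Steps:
d = -9 (d = 3*(-3) = -9)
z = 0 (z = (0*(12*(-4)))**3 = (0*(-48))**3 = 0**3 = 0)
s(B, J) = -9
(s(13, z) - 163)**2 = (-9 - 163)**2 = (-172)**2 = 29584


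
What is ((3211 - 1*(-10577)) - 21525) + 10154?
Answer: 2417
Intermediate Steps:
((3211 - 1*(-10577)) - 21525) + 10154 = ((3211 + 10577) - 21525) + 10154 = (13788 - 21525) + 10154 = -7737 + 10154 = 2417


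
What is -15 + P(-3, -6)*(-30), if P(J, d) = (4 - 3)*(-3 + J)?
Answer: 165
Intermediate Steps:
P(J, d) = -3 + J (P(J, d) = 1*(-3 + J) = -3 + J)
-15 + P(-3, -6)*(-30) = -15 + (-3 - 3)*(-30) = -15 - 6*(-30) = -15 + 180 = 165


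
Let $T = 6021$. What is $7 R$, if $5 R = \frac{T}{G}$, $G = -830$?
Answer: $- \frac{42147}{4150} \approx -10.156$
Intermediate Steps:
$R = - \frac{6021}{4150}$ ($R = \frac{6021 \frac{1}{-830}}{5} = \frac{6021 \left(- \frac{1}{830}\right)}{5} = \frac{1}{5} \left(- \frac{6021}{830}\right) = - \frac{6021}{4150} \approx -1.4508$)
$7 R = 7 \left(- \frac{6021}{4150}\right) = - \frac{42147}{4150}$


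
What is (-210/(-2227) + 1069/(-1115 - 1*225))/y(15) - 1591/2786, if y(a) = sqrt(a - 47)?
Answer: -1591/2786 + 2099263*I*sqrt(2)/23873440 ≈ -0.57107 + 0.12436*I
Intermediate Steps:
y(a) = sqrt(-47 + a)
(-210/(-2227) + 1069/(-1115 - 1*225))/y(15) - 1591/2786 = (-210/(-2227) + 1069/(-1115 - 1*225))/(sqrt(-47 + 15)) - 1591/2786 = (-210*(-1/2227) + 1069/(-1115 - 225))/(sqrt(-32)) - 1591*1/2786 = (210/2227 + 1069/(-1340))/((4*I*sqrt(2))) - 1591/2786 = (210/2227 + 1069*(-1/1340))*(-I*sqrt(2)/8) - 1591/2786 = (210/2227 - 1069/1340)*(-I*sqrt(2)/8) - 1591/2786 = -(-2099263)*I*sqrt(2)/23873440 - 1591/2786 = 2099263*I*sqrt(2)/23873440 - 1591/2786 = -1591/2786 + 2099263*I*sqrt(2)/23873440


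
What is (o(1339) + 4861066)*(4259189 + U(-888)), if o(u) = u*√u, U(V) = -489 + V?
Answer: 20697505147592 + 5701210268*√1339 ≈ 2.0906e+13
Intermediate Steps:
o(u) = u^(3/2)
(o(1339) + 4861066)*(4259189 + U(-888)) = (1339^(3/2) + 4861066)*(4259189 + (-489 - 888)) = (1339*√1339 + 4861066)*(4259189 - 1377) = (4861066 + 1339*√1339)*4257812 = 20697505147592 + 5701210268*√1339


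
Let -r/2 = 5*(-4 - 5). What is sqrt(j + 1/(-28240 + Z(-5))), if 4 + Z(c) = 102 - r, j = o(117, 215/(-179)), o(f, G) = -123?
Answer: I*sqrt(24509166146)/14116 ≈ 11.091*I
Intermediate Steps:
r = 90 (r = -10*(-4 - 5) = -10*(-9) = -2*(-45) = 90)
j = -123
Z(c) = 8 (Z(c) = -4 + (102 - 1*90) = -4 + (102 - 90) = -4 + 12 = 8)
sqrt(j + 1/(-28240 + Z(-5))) = sqrt(-123 + 1/(-28240 + 8)) = sqrt(-123 + 1/(-28232)) = sqrt(-123 - 1/28232) = sqrt(-3472537/28232) = I*sqrt(24509166146)/14116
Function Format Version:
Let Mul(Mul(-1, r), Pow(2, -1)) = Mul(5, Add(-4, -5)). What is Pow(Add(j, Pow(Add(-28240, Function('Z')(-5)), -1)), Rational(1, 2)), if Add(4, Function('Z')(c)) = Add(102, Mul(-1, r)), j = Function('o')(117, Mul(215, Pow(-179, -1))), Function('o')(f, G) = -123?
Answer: Mul(Rational(1, 14116), I, Pow(24509166146, Rational(1, 2))) ≈ Mul(11.091, I)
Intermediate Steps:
r = 90 (r = Mul(-2, Mul(5, Add(-4, -5))) = Mul(-2, Mul(5, -9)) = Mul(-2, -45) = 90)
j = -123
Function('Z')(c) = 8 (Function('Z')(c) = Add(-4, Add(102, Mul(-1, 90))) = Add(-4, Add(102, -90)) = Add(-4, 12) = 8)
Pow(Add(j, Pow(Add(-28240, Function('Z')(-5)), -1)), Rational(1, 2)) = Pow(Add(-123, Pow(Add(-28240, 8), -1)), Rational(1, 2)) = Pow(Add(-123, Pow(-28232, -1)), Rational(1, 2)) = Pow(Add(-123, Rational(-1, 28232)), Rational(1, 2)) = Pow(Rational(-3472537, 28232), Rational(1, 2)) = Mul(Rational(1, 14116), I, Pow(24509166146, Rational(1, 2)))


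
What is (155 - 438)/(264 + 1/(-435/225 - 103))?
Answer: -445442/415521 ≈ -1.0720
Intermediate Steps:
(155 - 438)/(264 + 1/(-435/225 - 103)) = -283/(264 + 1/(-435*1/225 - 103)) = -283/(264 + 1/(-29/15 - 103)) = -283/(264 + 1/(-1574/15)) = -283/(264 - 15/1574) = -283/415521/1574 = -283*1574/415521 = -445442/415521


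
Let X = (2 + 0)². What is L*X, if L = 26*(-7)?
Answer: -728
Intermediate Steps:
L = -182
X = 4 (X = 2² = 4)
L*X = -182*4 = -728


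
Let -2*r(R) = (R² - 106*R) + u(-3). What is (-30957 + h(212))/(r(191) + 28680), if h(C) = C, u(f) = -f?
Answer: -30745/20561 ≈ -1.4953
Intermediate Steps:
r(R) = -3/2 + 53*R - R²/2 (r(R) = -((R² - 106*R) - 1*(-3))/2 = -((R² - 106*R) + 3)/2 = -(3 + R² - 106*R)/2 = -3/2 + 53*R - R²/2)
(-30957 + h(212))/(r(191) + 28680) = (-30957 + 212)/((-3/2 + 53*191 - ½*191²) + 28680) = -30745/((-3/2 + 10123 - ½*36481) + 28680) = -30745/((-3/2 + 10123 - 36481/2) + 28680) = -30745/(-8119 + 28680) = -30745/20561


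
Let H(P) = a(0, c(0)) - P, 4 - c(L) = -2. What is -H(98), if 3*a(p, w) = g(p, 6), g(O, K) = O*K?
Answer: 98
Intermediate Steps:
c(L) = 6 (c(L) = 4 - 1*(-2) = 4 + 2 = 6)
g(O, K) = K*O
a(p, w) = 2*p (a(p, w) = (6*p)/3 = 2*p)
H(P) = -P (H(P) = 2*0 - P = 0 - P = -P)
-H(98) = -(-1)*98 = -1*(-98) = 98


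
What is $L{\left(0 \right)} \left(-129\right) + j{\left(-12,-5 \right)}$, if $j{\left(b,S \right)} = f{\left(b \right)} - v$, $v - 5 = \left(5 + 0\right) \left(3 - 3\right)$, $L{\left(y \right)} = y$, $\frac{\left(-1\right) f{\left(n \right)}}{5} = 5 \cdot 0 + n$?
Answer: $55$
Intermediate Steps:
$f{\left(n \right)} = - 5 n$ ($f{\left(n \right)} = - 5 \left(5 \cdot 0 + n\right) = - 5 \left(0 + n\right) = - 5 n$)
$v = 5$ ($v = 5 + \left(5 + 0\right) \left(3 - 3\right) = 5 + 5 \cdot 0 = 5 + 0 = 5$)
$j{\left(b,S \right)} = -5 - 5 b$ ($j{\left(b,S \right)} = - 5 b - 5 = -5 - 5 b$)
$L{\left(0 \right)} \left(-129\right) + j{\left(-12,-5 \right)} = 0 \left(-129\right) - -55 = 0 + \left(-5 + 60\right) = 0 + 55 = 55$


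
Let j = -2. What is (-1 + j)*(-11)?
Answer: 33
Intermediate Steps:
(-1 + j)*(-11) = (-1 - 2)*(-11) = -3*(-11) = 33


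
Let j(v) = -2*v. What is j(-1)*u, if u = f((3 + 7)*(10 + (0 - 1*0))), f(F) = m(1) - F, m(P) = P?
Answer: -198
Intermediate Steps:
f(F) = 1 - F
u = -99 (u = 1 - (3 + 7)*(10 + (0 - 1*0)) = 1 - 10*(10 + (0 + 0)) = 1 - 10*(10 + 0) = 1 - 10*10 = 1 - 1*100 = 1 - 100 = -99)
j(-1)*u = -2*(-1)*(-99) = 2*(-99) = -198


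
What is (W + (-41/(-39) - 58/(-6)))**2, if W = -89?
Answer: 9320809/1521 ≈ 6128.1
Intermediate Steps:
(W + (-41/(-39) - 58/(-6)))**2 = (-89 + (-41/(-39) - 58/(-6)))**2 = (-89 + (-41*(-1/39) - 58*(-1/6)))**2 = (-89 + (41/39 + 29/3))**2 = (-89 + 418/39)**2 = (-3053/39)**2 = 9320809/1521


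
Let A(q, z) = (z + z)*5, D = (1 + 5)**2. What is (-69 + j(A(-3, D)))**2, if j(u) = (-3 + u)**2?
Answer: 16225664400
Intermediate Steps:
D = 36 (D = 6**2 = 36)
A(q, z) = 10*z (A(q, z) = (2*z)*5 = 10*z)
(-69 + j(A(-3, D)))**2 = (-69 + (-3 + 10*36)**2)**2 = (-69 + (-3 + 360)**2)**2 = (-69 + 357**2)**2 = (-69 + 127449)**2 = 127380**2 = 16225664400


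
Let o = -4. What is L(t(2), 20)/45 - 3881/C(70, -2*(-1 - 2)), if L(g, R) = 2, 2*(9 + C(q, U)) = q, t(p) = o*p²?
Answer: -174593/1170 ≈ -149.22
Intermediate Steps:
t(p) = -4*p²
C(q, U) = -9 + q/2
L(t(2), 20)/45 - 3881/C(70, -2*(-1 - 2)) = 2/45 - 3881/(-9 + (½)*70) = 2*(1/45) - 3881/(-9 + 35) = 2/45 - 3881/26 = -174593/1170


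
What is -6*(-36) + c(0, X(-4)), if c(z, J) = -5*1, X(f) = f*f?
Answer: 211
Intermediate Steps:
X(f) = f²
c(z, J) = -5
-6*(-36) + c(0, X(-4)) = -6*(-36) - 5 = 216 - 5 = 211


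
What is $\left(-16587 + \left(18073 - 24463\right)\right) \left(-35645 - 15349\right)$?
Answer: $1171689138$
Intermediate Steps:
$\left(-16587 + \left(18073 - 24463\right)\right) \left(-35645 - 15349\right) = \left(-16587 - 6390\right) \left(-50994\right) = \left(-22977\right) \left(-50994\right) = 1171689138$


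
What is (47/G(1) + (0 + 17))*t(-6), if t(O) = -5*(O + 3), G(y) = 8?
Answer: 2745/8 ≈ 343.13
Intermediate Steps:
t(O) = -15 - 5*O (t(O) = -5*(3 + O) = -15 - 5*O)
(47/G(1) + (0 + 17))*t(-6) = (47/8 + (0 + 17))*(-15 - 5*(-6)) = (47*(⅛) + 17)*(-15 + 30) = (47/8 + 17)*15 = (183/8)*15 = 2745/8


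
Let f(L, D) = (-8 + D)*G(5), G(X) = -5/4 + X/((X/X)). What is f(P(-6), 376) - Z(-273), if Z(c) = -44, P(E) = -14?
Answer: 1424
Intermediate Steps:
G(X) = -5/4 + X (G(X) = -5*1/4 + X/1 = -5/4 + X*1 = -5/4 + X)
f(L, D) = -30 + 15*D/4 (f(L, D) = (-8 + D)*(-5/4 + 5) = (-8 + D)*(15/4) = -30 + 15*D/4)
f(P(-6), 376) - Z(-273) = (-30 + (15/4)*376) - 1*(-44) = (-30 + 1410) + 44 = 1380 + 44 = 1424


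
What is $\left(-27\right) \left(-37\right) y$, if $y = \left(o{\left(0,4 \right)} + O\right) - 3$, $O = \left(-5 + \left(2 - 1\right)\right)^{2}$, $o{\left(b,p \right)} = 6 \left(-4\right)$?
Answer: $-10989$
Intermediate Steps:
$o{\left(b,p \right)} = -24$
$O = 16$ ($O = \left(-5 + 1\right)^{2} = \left(-4\right)^{2} = 16$)
$y = -11$ ($y = \left(-24 + 16\right) - 3 = -8 - 3 = -11$)
$\left(-27\right) \left(-37\right) y = \left(-27\right) \left(-37\right) \left(-11\right) = 999 \left(-11\right) = -10989$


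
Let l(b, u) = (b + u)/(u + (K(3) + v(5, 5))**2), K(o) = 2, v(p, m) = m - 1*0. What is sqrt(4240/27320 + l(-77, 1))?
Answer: 2*I*sqrt(3979158)/3415 ≈ 1.1682*I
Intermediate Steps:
v(p, m) = m (v(p, m) = m + 0 = m)
l(b, u) = (b + u)/(49 + u) (l(b, u) = (b + u)/(u + (2 + 5)**2) = (b + u)/(u + 7**2) = (b + u)/(u + 49) = (b + u)/(49 + u))
sqrt(4240/27320 + l(-77, 1)) = sqrt(4240/27320 + (-77 + 1)/(49 + 1)) = sqrt(4240*(1/27320) - 76/50) = sqrt(106/683 + (1/50)*(-76)) = sqrt(106/683 - 38/25) = sqrt(-23304/17075) = 2*I*sqrt(3979158)/3415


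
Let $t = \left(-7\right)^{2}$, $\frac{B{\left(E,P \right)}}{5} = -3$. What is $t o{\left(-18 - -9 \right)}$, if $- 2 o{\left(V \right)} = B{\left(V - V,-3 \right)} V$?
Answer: $- \frac{6615}{2} \approx -3307.5$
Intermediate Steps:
$B{\left(E,P \right)} = -15$ ($B{\left(E,P \right)} = 5 \left(-3\right) = -15$)
$t = 49$
$o{\left(V \right)} = \frac{15 V}{2}$ ($o{\left(V \right)} = - \frac{\left(-15\right) V}{2} = \frac{15 V}{2}$)
$t o{\left(-18 - -9 \right)} = 49 \frac{15 \left(-18 - -9\right)}{2} = 49 \frac{15 \left(-18 + 9\right)}{2} = 49 \cdot \frac{15}{2} \left(-9\right) = 49 \left(- \frac{135}{2}\right) = - \frac{6615}{2}$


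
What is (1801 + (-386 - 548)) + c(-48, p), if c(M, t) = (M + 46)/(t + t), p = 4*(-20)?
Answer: 69361/80 ≈ 867.01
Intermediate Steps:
p = -80
c(M, t) = (46 + M)/(2*t) (c(M, t) = (46 + M)/((2*t)) = (46 + M)*(1/(2*t)) = (46 + M)/(2*t))
(1801 + (-386 - 548)) + c(-48, p) = (1801 + (-386 - 548)) + (½)*(46 - 48)/(-80) = (1801 - 934) + (½)*(-1/80)*(-2) = 867 + 1/80 = 69361/80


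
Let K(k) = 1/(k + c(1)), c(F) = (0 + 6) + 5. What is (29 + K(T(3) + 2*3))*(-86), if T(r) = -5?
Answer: -15007/6 ≈ -2501.2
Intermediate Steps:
c(F) = 11 (c(F) = 6 + 5 = 11)
K(k) = 1/(11 + k) (K(k) = 1/(k + 11) = 1/(11 + k))
(29 + K(T(3) + 2*3))*(-86) = (29 + 1/(11 + (-5 + 2*3)))*(-86) = (29 + 1/(11 + (-5 + 6)))*(-86) = (29 + 1/(11 + 1))*(-86) = (29 + 1/12)*(-86) = (349/12)*(-86) = -15007/6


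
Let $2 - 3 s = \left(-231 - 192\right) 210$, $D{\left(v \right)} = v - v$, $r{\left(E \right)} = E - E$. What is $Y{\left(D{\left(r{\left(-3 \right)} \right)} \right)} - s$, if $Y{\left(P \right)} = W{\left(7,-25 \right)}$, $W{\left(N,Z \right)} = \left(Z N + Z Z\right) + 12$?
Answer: $- \frac{87446}{3} \approx -29149.0$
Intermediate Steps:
$r{\left(E \right)} = 0$
$D{\left(v \right)} = 0$
$W{\left(N,Z \right)} = 12 + Z^{2} + N Z$ ($W{\left(N,Z \right)} = \left(N Z + Z^{2}\right) + 12 = \left(Z^{2} + N Z\right) + 12 = 12 + Z^{2} + N Z$)
$Y{\left(P \right)} = 462$ ($Y{\left(P \right)} = 12 + \left(-25\right)^{2} + 7 \left(-25\right) = 12 + 625 - 175 = 462$)
$s = \frac{88832}{3}$ ($s = \frac{2}{3} - \frac{\left(-231 - 192\right) 210}{3} = \frac{2}{3} - \frac{\left(-423\right) 210}{3} = \frac{2}{3} - -29610 = \frac{2}{3} + 29610 = \frac{88832}{3} \approx 29611.0$)
$Y{\left(D{\left(r{\left(-3 \right)} \right)} \right)} - s = 462 - \frac{88832}{3} = - \frac{87446}{3}$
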